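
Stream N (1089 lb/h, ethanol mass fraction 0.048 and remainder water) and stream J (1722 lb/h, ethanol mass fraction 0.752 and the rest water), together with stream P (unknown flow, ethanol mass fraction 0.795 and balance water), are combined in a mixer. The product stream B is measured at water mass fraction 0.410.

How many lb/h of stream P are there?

1518 lb/h

Let P be the unknown flow. Total out = 2811 + P.
water balance: 1463.8 + 0.205·P = 0.410·(2811 + P)
(0.205 − 0.410)·P = 0.410×2811 − 1463.8 = -311.27
P = -311.27 / -0.205 = 1518.4 lb/h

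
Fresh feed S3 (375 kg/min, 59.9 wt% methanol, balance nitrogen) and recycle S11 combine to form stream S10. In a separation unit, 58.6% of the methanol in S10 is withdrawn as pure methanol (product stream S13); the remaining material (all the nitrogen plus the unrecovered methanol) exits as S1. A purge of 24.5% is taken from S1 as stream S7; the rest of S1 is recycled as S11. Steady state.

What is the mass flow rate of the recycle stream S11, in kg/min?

565.5 kg/min

nitrogen enters only via S3 and leaves only via the purge: 375×0.401 = 0.245×(nitrogen in S1), and the separation unit passes all nitrogen, so nitrogen in S10 = nitrogen in S1 = 613.78 kg/min.
methanol in S10: m_A = 375×0.599 + (1−0.245)·(1−0.586)·m_A, so m_A = 224.62/0.6874 = 326.76 kg/min.
S1 = (1−0.586)×326.76 + 613.78 = 749.05 kg/min.
Recycle S11 = (1−0.245)×749.05 = 565.54 kg/min.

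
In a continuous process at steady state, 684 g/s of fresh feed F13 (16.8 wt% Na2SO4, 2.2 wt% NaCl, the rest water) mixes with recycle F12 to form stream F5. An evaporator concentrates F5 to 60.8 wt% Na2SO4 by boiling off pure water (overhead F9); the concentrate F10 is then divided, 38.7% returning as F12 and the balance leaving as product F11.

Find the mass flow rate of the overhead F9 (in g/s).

Overall Na2SO4 balance (none leaves overhead): Na2SO4 in fresh feed = Na2SO4 in product, i.e. 684×0.168 = (1−0.387)·F10·0.608.
F10 = 114.91/(0.608×0.613) = 308.32 g/s.
Recycle F12 = 0.387×308.32 = 119.32 g/s.
Combined feed F5 = 684 + 119.32 = 803.32 g/s.
Overhead F9 = F5 − F10 = 803.32 − 308.32 = 495 g/s.

495 g/s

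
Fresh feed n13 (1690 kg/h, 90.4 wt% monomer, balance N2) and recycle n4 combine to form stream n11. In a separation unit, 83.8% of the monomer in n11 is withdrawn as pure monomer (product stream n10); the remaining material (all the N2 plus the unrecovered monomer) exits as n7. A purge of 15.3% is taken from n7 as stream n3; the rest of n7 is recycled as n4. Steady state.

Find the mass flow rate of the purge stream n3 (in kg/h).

N2 enters only via n13 and leaves only via the purge: 1690×0.096 = 0.153×(N2 in n7), and the separation unit passes all N2, so N2 in n11 = N2 in n7 = 1060.4 kg/h.
monomer in n11: m_A = 1690×0.904 + (1−0.153)·(1−0.838)·m_A, so m_A = 1527.8/0.8628 = 1770.7 kg/h.
n7 = (1−0.838)×1770.7 + 1060.4 = 1347.3 kg/h.
Purge n3 = 0.153×1347.3 = 206.13 kg/h.

206.1 kg/h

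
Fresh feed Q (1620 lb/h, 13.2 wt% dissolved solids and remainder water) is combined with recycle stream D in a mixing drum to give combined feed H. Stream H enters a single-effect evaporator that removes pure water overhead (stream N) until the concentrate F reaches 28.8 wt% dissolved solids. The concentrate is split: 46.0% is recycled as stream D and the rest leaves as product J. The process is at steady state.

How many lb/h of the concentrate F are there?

1375 lb/h

Overall dissolved solids balance (none leaves overhead): dissolved solids in fresh feed = dissolved solids in product, i.e. 1620×0.132 = (1−0.460)·F·0.288.
F = 213.84/(0.288×0.540) = 1375 lb/h.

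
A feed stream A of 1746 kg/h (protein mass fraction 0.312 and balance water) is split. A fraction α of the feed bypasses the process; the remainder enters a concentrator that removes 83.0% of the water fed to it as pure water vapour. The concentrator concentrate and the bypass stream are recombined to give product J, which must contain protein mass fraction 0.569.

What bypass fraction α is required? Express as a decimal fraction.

All 1746×0.312 = 544.75 kg/h of protein reaches J, so J = 544.75/0.569 = 957.38 kg/h and vapour = 788.62 kg/h.
The evaporator receives (1−α)·1746 of feed at 0.688 water and removes 0.830 of that water:
0.830×0.688×(1−α)×1746 = 788.62
(1−α) = 788.62/997.04 = 0.7910;  α = 0.2090.

0.209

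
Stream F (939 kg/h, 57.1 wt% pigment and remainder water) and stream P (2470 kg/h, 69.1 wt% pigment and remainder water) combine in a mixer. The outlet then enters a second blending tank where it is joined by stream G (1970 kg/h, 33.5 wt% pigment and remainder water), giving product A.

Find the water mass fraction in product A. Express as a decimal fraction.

Overall, product flow = 5379 kg/h.
water in = 939×0.429 + 2470×0.309 + 1970×0.665 = 2476.1 kg/h.
water fraction in A = 0.460.

0.460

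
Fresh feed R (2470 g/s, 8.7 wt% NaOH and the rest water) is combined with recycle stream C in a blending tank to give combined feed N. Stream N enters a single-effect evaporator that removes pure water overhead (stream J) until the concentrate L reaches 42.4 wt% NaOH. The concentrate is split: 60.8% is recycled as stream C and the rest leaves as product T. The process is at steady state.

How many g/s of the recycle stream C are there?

786.1 g/s

Overall NaOH balance (none leaves overhead): NaOH in fresh feed = NaOH in product, i.e. 2470×0.087 = (1−0.608)·L·0.424.
L = 214.89/(0.424×0.392) = 1292.9 g/s.
Recycle C = 0.608×1292.9 = 786.08 g/s.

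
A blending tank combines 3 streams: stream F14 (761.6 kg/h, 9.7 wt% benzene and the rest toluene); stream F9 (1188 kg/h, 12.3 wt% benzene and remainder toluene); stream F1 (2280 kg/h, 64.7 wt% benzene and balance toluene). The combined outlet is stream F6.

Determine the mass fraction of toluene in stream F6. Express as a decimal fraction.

0.599

Total flow out = 761.6 + 1188 + 2280 = 4229.6 kg/h.
toluene in = 761.6×0.903 + 1188×0.877 + 2280×0.353 = 2534.4 kg/h.
toluene mass fraction in F6 = 2534.4/4229.6 = 0.599.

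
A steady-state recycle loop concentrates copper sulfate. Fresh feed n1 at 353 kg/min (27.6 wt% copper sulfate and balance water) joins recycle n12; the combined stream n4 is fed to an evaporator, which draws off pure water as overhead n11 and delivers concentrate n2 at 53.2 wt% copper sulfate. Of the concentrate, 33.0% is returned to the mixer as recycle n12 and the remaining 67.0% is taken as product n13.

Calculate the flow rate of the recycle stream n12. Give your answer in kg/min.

Overall copper sulfate balance (none leaves overhead): copper sulfate in fresh feed = copper sulfate in product, i.e. 353×0.276 = (1−0.330)·n2·0.532.
n2 = 97.428/(0.532×0.670) = 273.34 kg/min.
Recycle n12 = 0.330×273.34 = 90.201 kg/min.

90.2 kg/min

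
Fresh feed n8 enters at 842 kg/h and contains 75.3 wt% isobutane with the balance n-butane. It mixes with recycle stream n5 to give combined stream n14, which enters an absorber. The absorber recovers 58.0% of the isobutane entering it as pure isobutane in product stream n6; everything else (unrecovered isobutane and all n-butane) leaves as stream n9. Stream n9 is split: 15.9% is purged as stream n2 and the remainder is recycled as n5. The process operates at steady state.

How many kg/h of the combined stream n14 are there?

n-butane enters only via n8 and leaves only via the purge: 842×0.247 = 0.159×(n-butane in n9), and the absorber passes all n-butane, so n-butane in n14 = n-butane in n9 = 1308 kg/h.
isobutane in n14: m_A = 842×0.753 + (1−0.159)·(1−0.580)·m_A, so m_A = 634.03/0.6468 = 980.28 kg/h.
n14 = 980.28 + 1308 = 2288.3 kg/h.

2288 kg/h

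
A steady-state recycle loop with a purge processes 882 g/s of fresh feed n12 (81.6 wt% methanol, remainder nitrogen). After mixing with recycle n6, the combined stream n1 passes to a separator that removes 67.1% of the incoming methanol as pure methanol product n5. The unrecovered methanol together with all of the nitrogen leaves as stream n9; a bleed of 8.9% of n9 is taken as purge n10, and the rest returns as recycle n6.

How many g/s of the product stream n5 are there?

methanol in n1: m_A = 882×0.816 + (1−0.089)·(1−0.671)·m_A, so m_A = 719.71/0.7003 = 1027.7 g/s.
Product n5 = 0.671×1027.7 = 689.62 g/s.

689.6 g/s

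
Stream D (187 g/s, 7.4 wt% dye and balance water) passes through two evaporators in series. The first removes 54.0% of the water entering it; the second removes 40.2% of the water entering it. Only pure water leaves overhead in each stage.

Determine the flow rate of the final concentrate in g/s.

water in feed = 187×0.926 = 173.16 g/s.
After stage 1: water left = (1−0.540)×173.16 = 79.655; stream total = 93.493 g/s.
After stage 2: water left = (1−0.402)×79.655 = 47.633; final concentrate = 61.471 g/s.

61.47 g/s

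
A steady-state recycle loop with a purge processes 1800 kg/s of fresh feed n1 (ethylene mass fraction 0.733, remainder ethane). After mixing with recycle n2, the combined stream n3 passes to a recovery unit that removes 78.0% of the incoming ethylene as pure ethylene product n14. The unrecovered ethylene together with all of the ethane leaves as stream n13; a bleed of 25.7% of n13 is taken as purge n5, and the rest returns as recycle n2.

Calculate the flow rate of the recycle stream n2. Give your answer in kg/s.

ethane enters only via n1 and leaves only via the purge: 1800×0.267 = 0.257×(ethane in n13), and the recovery unit passes all ethane, so ethane in n3 = ethane in n13 = 1870 kg/s.
ethylene in n3: m_A = 1800×0.733 + (1−0.257)·(1−0.780)·m_A, so m_A = 1319.4/0.8365 = 1577.2 kg/s.
n13 = (1−0.780)×1577.2 + 1870 = 2217 kg/s.
Recycle n2 = (1−0.257)×2217 = 1647.2 kg/s.

1647 kg/s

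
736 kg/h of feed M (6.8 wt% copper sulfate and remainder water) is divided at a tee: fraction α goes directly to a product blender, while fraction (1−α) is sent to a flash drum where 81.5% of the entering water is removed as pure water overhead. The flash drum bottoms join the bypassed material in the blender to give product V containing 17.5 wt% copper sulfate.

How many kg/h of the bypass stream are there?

143.6 kg/h

All 736×0.068 = 50.048 kg/h of copper sulfate reaches V, so V = 50.048/0.175 = 285.99 kg/h and vapour = 450.01 kg/h.
The evaporator receives (1−α)·736 of feed at 0.932 water and removes 0.815 of that water:
0.815×0.932×(1−α)×736 = 450.01
(1−α) = 450.01/559.05 = 0.8050;  α = 0.1950.
Bypass flow = 0.1950×736 = 143.55 kg/h.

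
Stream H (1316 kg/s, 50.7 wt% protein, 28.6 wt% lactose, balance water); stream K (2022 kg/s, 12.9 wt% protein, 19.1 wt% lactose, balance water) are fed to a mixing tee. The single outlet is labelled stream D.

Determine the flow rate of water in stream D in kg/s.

1647 kg/s

water out = water in = 1316×0.207 + 2022×0.680 = 1647.4 kg/s.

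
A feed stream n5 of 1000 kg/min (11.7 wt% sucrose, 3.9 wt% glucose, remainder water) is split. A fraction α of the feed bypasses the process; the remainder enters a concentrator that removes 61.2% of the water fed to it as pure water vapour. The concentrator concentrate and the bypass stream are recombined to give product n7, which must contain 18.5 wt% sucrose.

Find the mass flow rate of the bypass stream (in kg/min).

All 1000×0.117 = 117 kg/min of sucrose reaches n7, so n7 = 117/0.185 = 632.43 kg/min and vapour = 367.57 kg/min.
The evaporator receives (1−α)·1000 of feed at 0.844 water and removes 0.612 of that water:
0.612×0.844×(1−α)×1000 = 367.57
(1−α) = 367.57/516.53 = 0.7116;  α = 0.2884.
Bypass flow = 0.2884×1000 = 288.39 kg/min.

288.4 kg/min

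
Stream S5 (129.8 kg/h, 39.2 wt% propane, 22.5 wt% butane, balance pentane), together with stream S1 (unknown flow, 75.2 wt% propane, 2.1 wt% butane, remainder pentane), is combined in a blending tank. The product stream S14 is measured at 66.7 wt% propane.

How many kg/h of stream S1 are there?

419.9 kg/h

Let S1 be the unknown flow. Total out = 129.8 + S1.
propane balance: 50.882 + 0.752·S1 = 0.667·(129.8 + S1)
(0.752 − 0.667)·S1 = 0.667×129.8 − 50.882 = 35.695
S1 = 35.695 / 0.085 = 419.94 kg/h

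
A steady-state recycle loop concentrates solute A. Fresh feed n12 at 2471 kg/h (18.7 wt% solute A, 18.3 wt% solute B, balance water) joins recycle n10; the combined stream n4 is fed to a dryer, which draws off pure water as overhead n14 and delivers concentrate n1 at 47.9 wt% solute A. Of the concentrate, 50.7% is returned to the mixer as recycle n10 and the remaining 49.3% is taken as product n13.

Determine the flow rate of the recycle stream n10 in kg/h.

Overall solute A balance (none leaves overhead): solute A in fresh feed = solute A in product, i.e. 2471×0.187 = (1−0.507)·n1·0.479.
n1 = 462.08/(0.479×0.493) = 1956.7 kg/h.
Recycle n10 = 0.507×1956.7 = 992.06 kg/h.

992.1 kg/h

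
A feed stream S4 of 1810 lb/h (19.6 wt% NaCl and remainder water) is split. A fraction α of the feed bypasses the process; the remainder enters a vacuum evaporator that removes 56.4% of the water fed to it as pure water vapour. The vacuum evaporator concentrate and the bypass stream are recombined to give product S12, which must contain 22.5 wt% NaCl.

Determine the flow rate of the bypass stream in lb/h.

1296 lb/h

All 1810×0.196 = 354.76 lb/h of NaCl reaches S12, so S12 = 354.76/0.225 = 1576.7 lb/h and vapour = 233.29 lb/h.
The evaporator receives (1−α)·1810 of feed at 0.804 water and removes 0.564 of that water:
0.564×0.804×(1−α)×1810 = 233.29
(1−α) = 233.29/820.76 = 0.2842;  α = 0.7158.
Bypass flow = 0.7158×1810 = 1295.5 lb/h.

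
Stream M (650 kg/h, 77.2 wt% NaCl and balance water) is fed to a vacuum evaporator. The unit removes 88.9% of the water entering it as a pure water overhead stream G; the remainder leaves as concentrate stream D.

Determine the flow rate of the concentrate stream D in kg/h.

518.3 kg/h

water entering = 650×0.228 = 148.2 kg/h; overhead removed = 0.889×148.2 = 131.75 kg/h.
Concentrate = 650 − 131.75 = 518.25 kg/h.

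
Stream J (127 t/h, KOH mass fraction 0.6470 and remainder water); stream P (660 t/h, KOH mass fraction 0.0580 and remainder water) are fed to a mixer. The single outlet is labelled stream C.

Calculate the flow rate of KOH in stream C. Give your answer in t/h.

120.4 t/h

KOH out = KOH in = 127×0.647 + 660×0.058 = 120.45 t/h.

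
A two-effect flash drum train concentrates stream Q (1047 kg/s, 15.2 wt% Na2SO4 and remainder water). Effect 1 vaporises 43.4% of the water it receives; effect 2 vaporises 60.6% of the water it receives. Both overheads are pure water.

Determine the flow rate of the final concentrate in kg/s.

357.1 kg/s

water in feed = 1047×0.848 = 887.86 kg/s.
After stage 1: water left = (1−0.434)×887.86 = 502.53; stream total = 661.67 kg/s.
After stage 2: water left = (1−0.606)×502.53 = 198; final concentrate = 357.14 kg/s.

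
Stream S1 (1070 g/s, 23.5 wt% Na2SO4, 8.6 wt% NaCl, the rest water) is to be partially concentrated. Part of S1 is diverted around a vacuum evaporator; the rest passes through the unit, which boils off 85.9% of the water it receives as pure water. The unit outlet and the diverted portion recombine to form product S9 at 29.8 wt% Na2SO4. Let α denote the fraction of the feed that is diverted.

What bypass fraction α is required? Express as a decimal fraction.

All 1070×0.235 = 251.45 g/s of Na2SO4 reaches S9, so S9 = 251.45/0.298 = 843.79 g/s and vapour = 226.21 g/s.
The evaporator receives (1−α)·1070 of feed at 0.679 water and removes 0.859 of that water:
0.859×0.679×(1−α)×1070 = 226.21
(1−α) = 226.21/624.09 = 0.3625;  α = 0.6375.

0.638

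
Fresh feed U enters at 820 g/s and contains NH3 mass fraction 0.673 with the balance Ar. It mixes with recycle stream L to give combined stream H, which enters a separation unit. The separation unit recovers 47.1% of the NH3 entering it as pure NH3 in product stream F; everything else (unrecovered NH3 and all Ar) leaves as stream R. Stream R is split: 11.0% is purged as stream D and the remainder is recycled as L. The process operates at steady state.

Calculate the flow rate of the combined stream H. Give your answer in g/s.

3480 g/s

Ar enters only via U and leaves only via the purge: 820×0.327 = 0.110×(Ar in R), and the separation unit passes all Ar, so Ar in H = Ar in R = 2437.6 g/s.
NH3 in H: m_A = 820×0.673 + (1−0.110)·(1−0.471)·m_A, so m_A = 551.86/0.5292 = 1042.8 g/s.
H = 1042.8 + 2437.6 = 3480.5 g/s.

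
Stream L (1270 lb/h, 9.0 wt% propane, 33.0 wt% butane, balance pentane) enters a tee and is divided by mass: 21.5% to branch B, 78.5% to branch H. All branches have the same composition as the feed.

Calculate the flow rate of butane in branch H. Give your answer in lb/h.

Branch H total = 0.785×1270 = 996.95 lb/h.
butane in H = 0.330×996.95 = 328.99 lb/h.

329 lb/h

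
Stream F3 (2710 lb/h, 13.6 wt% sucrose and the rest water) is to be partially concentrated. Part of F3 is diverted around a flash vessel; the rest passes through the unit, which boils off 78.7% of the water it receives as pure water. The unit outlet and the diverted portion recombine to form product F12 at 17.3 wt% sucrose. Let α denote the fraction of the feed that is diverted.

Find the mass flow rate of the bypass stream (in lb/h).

1858 lb/h

All 2710×0.136 = 368.56 lb/h of sucrose reaches F12, so F12 = 368.56/0.173 = 2130.4 lb/h and vapour = 579.6 lb/h.
The evaporator receives (1−α)·2710 of feed at 0.864 water and removes 0.787 of that water:
0.787×0.864×(1−α)×2710 = 579.6
(1−α) = 579.6/1842.7 = 0.3145;  α = 0.6855.
Bypass flow = 0.6855×2710 = 1857.6 lb/h.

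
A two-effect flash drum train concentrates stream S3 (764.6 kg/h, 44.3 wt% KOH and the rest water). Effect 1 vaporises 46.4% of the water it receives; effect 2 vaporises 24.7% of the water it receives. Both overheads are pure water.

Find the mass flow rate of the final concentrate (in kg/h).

510.6 kg/h

water in feed = 764.6×0.557 = 425.88 kg/h.
After stage 1: water left = (1−0.464)×425.88 = 228.27; stream total = 566.99 kg/h.
After stage 2: water left = (1−0.247)×228.27 = 171.89; final concentrate = 510.61 kg/h.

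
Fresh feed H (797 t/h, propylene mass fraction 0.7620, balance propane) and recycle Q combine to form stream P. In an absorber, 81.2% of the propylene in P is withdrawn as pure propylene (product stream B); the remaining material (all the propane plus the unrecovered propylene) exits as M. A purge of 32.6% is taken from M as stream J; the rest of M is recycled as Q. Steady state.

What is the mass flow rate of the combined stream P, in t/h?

propane enters only via H and leaves only via the purge: 797×0.238 = 0.326×(propane in M), and the absorber passes all propane, so propane in P = propane in M = 581.86 t/h.
propylene in P: m_A = 797×0.762 + (1−0.326)·(1−0.812)·m_A, so m_A = 607.31/0.8733 = 695.43 t/h.
P = 695.43 + 581.86 = 1277.3 t/h.

1277 t/h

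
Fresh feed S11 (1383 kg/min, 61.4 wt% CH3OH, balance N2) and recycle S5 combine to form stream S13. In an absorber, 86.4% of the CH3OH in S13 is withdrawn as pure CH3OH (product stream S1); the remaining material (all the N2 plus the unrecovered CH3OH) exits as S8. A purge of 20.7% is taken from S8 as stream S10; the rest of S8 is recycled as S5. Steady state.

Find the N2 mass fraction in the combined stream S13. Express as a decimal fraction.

N2 enters only via S11 and leaves only via the purge: 1383×0.386 = 0.207×(N2 in S8), and the absorber passes all N2, so N2 in S13 = N2 in S8 = 2578.9 kg/min.
CH3OH in S13: m_A = 1383×0.614 + (1−0.207)·(1−0.864)·m_A, so m_A = 849.16/0.8922 = 951.81 kg/min.
S13 = 951.81 + 2578.9 = 3530.7 kg/min.
N2 fraction in S13 = 2578.9/3530.7 = 0.7304.

0.7304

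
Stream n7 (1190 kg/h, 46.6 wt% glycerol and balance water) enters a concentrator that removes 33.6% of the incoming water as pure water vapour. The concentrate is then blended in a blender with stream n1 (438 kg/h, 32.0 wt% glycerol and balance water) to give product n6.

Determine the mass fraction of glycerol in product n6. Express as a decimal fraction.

0.491

Vapour removed = 0.336×0.534×1190 = 213.51 kg/h; concentrate = 976.49 kg/h.
glycerol reaching the mixer = 554.54 (from concentrate) + 438×0.320 = 694.7 kg/h.
Product flow = 976.49 + 438 = 1414.5 kg/h; glycerol fraction = 0.491.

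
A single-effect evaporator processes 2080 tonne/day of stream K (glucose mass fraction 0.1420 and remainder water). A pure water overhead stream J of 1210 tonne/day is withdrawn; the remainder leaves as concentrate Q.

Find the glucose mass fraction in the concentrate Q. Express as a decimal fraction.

glucose is not removed: 2080×0.142 = 295.36 tonne/day of glucose enters Q.
Concentrate = 2080 − 1210 = 870 tonne/day.
Mass fraction = 295.36/870 = 0.3395.

0.3395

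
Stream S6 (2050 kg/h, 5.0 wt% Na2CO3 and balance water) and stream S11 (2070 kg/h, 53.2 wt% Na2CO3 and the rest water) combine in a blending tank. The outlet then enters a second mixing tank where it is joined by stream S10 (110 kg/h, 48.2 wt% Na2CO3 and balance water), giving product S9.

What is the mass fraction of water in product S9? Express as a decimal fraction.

0.7029

Overall, product flow = 4230 kg/h.
water in = 2050×0.950 + 2070×0.468 + 110×0.518 = 2973.2 kg/h.
water fraction in S9 = 0.7029.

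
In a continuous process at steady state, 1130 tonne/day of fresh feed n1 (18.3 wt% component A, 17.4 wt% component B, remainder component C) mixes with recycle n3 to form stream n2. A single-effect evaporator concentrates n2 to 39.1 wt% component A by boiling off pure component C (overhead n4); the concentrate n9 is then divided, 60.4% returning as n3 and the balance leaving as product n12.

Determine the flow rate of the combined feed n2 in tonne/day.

1937 tonne/day

Overall component A balance (none leaves overhead): component A in fresh feed = component A in product, i.e. 1130×0.183 = (1−0.604)·n9·0.391.
n9 = 206.79/(0.391×0.396) = 1335.5 tonne/day.
Recycle n3 = 0.604×1335.5 = 806.67 tonne/day.
Combined feed n2 = 1130 + 806.67 = 1936.7 tonne/day.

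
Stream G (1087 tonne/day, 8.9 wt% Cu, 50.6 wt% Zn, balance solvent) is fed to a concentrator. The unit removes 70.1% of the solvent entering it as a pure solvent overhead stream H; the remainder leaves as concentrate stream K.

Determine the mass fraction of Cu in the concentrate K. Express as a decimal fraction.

0.124

Cu is not removed: 1087×0.089 = 96.743 tonne/day of Cu enters K.
solvent entering = 1087×0.405 = 440.24 tonne/day; overhead removed = 0.701×440.24 = 308.6 tonne/day.
Concentrate = 1087 − 308.6 = 778.4 tonne/day.
Mass fraction = 96.743/778.4 = 0.124.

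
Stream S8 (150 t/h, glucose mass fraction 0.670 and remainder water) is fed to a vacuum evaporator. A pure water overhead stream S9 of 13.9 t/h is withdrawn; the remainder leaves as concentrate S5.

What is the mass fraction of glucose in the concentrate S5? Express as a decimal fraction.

glucose is not removed: 150×0.670 = 100.5 t/h of glucose enters S5.
Concentrate = 150 − 13.9 = 136.1 t/h.
Mass fraction = 100.5/136.1 = 0.738.

0.738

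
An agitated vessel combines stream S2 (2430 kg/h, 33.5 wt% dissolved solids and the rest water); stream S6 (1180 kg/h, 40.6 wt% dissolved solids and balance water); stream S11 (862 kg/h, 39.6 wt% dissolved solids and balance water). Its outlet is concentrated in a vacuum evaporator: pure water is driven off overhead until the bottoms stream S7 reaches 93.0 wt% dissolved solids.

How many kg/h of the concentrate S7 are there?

dissolved solids entering = 2430×0.335 + 1180×0.406 + 862×0.396 = 1634.5 kg/h.
All dissolved solids reports to S7, so S7 = 1634.5/0.930 = 1757.5 kg/h.

1758 kg/h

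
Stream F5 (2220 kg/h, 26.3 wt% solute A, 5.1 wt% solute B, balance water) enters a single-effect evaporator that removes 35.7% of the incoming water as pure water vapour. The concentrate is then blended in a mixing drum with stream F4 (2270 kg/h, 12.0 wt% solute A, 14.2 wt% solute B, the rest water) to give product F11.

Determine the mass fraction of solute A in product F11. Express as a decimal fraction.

Vapour removed = 0.357×0.686×2220 = 543.68 kg/h; concentrate = 1676.3 kg/h.
solute A reaching the mixer = 583.86 (from concentrate) + 2270×0.120 = 856.26 kg/h.
Product flow = 1676.3 + 2270 = 3946.3 kg/h; solute A fraction = 0.2170.

0.2170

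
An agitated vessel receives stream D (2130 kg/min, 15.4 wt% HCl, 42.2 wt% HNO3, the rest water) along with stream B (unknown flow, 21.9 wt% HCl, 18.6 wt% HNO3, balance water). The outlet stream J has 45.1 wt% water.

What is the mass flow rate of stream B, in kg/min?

Let B be the unknown flow. Total out = 2130 + B.
water balance: 903.12 + 0.595·B = 0.451·(2130 + B)
(0.595 − 0.451)·B = 0.451×2130 − 903.12 = 57.51
B = 57.51 / 0.144 = 399.38 kg/min

399.4 kg/min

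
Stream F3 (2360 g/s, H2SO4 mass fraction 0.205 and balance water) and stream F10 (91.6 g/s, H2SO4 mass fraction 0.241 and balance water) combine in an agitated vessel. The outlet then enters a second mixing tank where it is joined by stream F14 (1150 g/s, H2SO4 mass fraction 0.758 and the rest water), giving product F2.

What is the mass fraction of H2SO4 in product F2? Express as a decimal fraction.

0.382

Overall, product flow = 3601.6 g/s.
H2SO4 in = 2360×0.205 + 91.6×0.241 + 1150×0.758 = 1377.6 g/s.
H2SO4 fraction in F2 = 0.382.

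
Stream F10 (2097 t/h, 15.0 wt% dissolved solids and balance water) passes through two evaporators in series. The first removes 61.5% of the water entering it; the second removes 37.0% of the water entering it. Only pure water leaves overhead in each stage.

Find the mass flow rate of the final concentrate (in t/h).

746.9 t/h

water in feed = 2097×0.850 = 1782.5 t/h.
After stage 1: water left = (1−0.615)×1782.5 = 686.24; stream total = 1000.8 t/h.
After stage 2: water left = (1−0.370)×686.24 = 432.33; final concentrate = 746.88 t/h.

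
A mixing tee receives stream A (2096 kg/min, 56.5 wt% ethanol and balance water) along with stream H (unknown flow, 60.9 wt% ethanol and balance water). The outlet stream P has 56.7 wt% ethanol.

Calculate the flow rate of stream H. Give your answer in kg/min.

Let H be the unknown flow. Total out = 2096 + H.
ethanol balance: 1184.2 + 0.609·H = 0.567·(2096 + H)
(0.609 − 0.567)·H = 0.567×2096 − 1184.2 = 4.192
H = 4.192 / 0.042 = 99.81 kg/min

99.81 kg/min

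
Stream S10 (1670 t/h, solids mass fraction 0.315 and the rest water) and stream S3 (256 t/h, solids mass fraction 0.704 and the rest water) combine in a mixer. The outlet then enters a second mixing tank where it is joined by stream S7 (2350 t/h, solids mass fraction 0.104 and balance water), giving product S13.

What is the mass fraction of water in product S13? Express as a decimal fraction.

0.778

Overall, product flow = 4276 t/h.
water in = 1670×0.685 + 256×0.296 + 2350×0.896 = 3325.3 t/h.
water fraction in S13 = 0.778.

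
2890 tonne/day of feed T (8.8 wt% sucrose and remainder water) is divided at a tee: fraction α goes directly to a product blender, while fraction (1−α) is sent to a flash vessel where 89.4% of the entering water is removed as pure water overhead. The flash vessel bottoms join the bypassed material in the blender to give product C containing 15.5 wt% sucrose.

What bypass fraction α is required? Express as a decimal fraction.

All 2890×0.088 = 254.32 tonne/day of sucrose reaches C, so C = 254.32/0.155 = 1640.8 tonne/day and vapour = 1249.2 tonne/day.
The evaporator receives (1−α)·2890 of feed at 0.912 water and removes 0.894 of that water:
0.894×0.912×(1−α)×2890 = 1249.2
(1−α) = 1249.2/2356.3 = 0.5302;  α = 0.4698.

0.470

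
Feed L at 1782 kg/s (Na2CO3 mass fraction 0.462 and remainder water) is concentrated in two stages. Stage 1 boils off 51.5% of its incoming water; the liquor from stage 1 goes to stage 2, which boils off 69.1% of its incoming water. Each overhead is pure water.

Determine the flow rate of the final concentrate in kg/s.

water in feed = 1782×0.538 = 958.72 kg/s.
After stage 1: water left = (1−0.515)×958.72 = 464.98; stream total = 1288.3 kg/s.
After stage 2: water left = (1−0.691)×464.98 = 143.68; final concentrate = 966.96 kg/s.

967 kg/s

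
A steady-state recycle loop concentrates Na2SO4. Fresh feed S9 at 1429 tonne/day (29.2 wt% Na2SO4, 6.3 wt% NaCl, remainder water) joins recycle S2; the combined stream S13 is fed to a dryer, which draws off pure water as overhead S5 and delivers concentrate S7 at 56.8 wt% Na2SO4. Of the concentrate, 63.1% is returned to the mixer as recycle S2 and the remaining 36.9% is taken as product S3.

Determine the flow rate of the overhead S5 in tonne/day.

Overall Na2SO4 balance (none leaves overhead): Na2SO4 in fresh feed = Na2SO4 in product, i.e. 1429×0.292 = (1−0.631)·S7·0.568.
S7 = 417.27/(0.568×0.369) = 1990.9 tonne/day.
Recycle S2 = 0.631×1990.9 = 1256.2 tonne/day.
Combined feed S13 = 1429 + 1256.2 = 2685.2 tonne/day.
Overhead S5 = S13 − S7 = 2685.2 − 1990.9 = 694.37 tonne/day.

694.4 tonne/day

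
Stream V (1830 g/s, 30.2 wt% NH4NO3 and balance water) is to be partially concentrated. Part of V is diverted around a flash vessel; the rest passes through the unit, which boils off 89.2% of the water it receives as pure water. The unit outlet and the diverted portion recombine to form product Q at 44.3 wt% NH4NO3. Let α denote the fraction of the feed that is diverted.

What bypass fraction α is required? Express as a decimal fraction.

0.489

All 1830×0.302 = 552.66 g/s of NH4NO3 reaches Q, so Q = 552.66/0.443 = 1247.5 g/s and vapour = 582.46 g/s.
The evaporator receives (1−α)·1830 of feed at 0.698 water and removes 0.892 of that water:
0.892×0.698×(1−α)×1830 = 582.46
(1−α) = 582.46/1139.4 = 0.5112;  α = 0.4888.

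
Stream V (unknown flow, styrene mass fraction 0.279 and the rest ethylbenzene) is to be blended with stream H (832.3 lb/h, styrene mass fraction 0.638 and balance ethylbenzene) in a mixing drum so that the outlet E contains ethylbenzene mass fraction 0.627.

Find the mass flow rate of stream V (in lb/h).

Let V be the unknown flow. Total out = 832.3 + V.
ethylbenzene balance: 301.29 + 0.721·V = 0.627·(832.3 + V)
(0.721 − 0.627)·V = 0.627×832.3 − 301.29 = 220.56
V = 220.56 / 0.094 = 2346.4 lb/h

2346 lb/h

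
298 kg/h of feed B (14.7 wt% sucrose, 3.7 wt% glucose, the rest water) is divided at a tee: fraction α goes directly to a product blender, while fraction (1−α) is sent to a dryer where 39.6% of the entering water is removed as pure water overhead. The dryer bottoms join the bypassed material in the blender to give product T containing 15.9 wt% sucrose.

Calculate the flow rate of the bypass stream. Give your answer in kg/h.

All 298×0.147 = 43.806 kg/h of sucrose reaches T, so T = 43.806/0.159 = 275.51 kg/h and vapour = 22.491 kg/h.
The evaporator receives (1−α)·298 of feed at 0.816 water and removes 0.396 of that water:
0.396×0.816×(1−α)×298 = 22.491
(1−α) = 22.491/96.295 = 0.2336;  α = 0.7664.
Bypass flow = 0.7664×298 = 228.4 kg/h.

228.4 kg/h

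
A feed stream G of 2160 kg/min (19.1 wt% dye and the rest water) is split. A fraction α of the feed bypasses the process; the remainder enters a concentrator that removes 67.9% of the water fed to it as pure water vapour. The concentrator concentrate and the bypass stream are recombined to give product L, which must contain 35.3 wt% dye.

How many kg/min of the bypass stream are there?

All 2160×0.191 = 412.56 kg/min of dye reaches L, so L = 412.56/0.353 = 1168.7 kg/min and vapour = 991.27 kg/min.
The evaporator receives (1−α)·2160 of feed at 0.809 water and removes 0.679 of that water:
0.679×0.809×(1−α)×2160 = 991.27
(1−α) = 991.27/1186.5 = 0.8355;  α = 0.1645.
Bypass flow = 0.1645×2160 = 355.42 kg/min.

355.4 kg/min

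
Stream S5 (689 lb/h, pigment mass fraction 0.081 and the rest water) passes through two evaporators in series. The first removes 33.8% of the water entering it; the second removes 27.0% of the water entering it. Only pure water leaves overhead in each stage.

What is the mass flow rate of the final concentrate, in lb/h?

361.8 lb/h

water in feed = 689×0.919 = 633.19 lb/h.
After stage 1: water left = (1−0.338)×633.19 = 419.17; stream total = 474.98 lb/h.
After stage 2: water left = (1−0.270)×419.17 = 306; final concentrate = 361.8 lb/h.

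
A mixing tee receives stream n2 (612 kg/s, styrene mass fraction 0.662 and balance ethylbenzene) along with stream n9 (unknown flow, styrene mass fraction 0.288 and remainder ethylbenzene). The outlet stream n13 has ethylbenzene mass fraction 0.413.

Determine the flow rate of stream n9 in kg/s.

Let n9 be the unknown flow. Total out = 612 + n9.
ethylbenzene balance: 206.86 + 0.712·n9 = 0.413·(612 + n9)
(0.712 − 0.413)·n9 = 0.413×612 − 206.86 = 45.9
n9 = 45.9 / 0.299 = 153.51 kg/s

153.5 kg/s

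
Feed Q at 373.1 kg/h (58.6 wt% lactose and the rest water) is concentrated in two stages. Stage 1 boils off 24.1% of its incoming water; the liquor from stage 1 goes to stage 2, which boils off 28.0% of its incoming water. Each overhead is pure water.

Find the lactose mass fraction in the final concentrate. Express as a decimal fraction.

water in feed = 373.1×0.414 = 154.46 kg/h.
After stage 1: water left = (1−0.241)×154.46 = 117.24; stream total = 335.87 kg/h.
After stage 2: water left = (1−0.280)×117.24 = 84.411; final concentrate = 303.05 kg/h.
lactose fraction = 218.64/303.05 = 0.7215.

0.7215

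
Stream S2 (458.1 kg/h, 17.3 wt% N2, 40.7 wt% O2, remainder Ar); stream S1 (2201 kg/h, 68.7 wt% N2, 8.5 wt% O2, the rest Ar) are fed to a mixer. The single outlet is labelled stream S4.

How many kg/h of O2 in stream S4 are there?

O2 out = O2 in = 458.1×0.407 + 2201×0.085 = 373.53 kg/h.

373.5 kg/h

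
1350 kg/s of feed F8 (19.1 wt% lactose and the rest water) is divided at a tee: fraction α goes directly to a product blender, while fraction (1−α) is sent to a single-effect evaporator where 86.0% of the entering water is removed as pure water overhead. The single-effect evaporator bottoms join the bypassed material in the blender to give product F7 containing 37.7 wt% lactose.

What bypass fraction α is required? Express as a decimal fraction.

All 1350×0.191 = 257.85 kg/s of lactose reaches F7, so F7 = 257.85/0.377 = 683.95 kg/s and vapour = 666.05 kg/s.
The evaporator receives (1−α)·1350 of feed at 0.809 water and removes 0.860 of that water:
0.860×0.809×(1−α)×1350 = 666.05
(1−α) = 666.05/939.25 = 0.7091;  α = 0.2909.

0.291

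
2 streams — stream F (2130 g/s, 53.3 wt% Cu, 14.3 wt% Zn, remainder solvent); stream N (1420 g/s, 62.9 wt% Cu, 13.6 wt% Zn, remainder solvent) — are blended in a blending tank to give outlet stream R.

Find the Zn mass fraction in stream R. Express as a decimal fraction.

Total flow out = 2130 + 1420 = 3550 g/s.
Zn in = 2130×0.143 + 1420×0.136 = 497.71 g/s.
Zn mass fraction in R = 497.71/3550 = 0.140.

0.140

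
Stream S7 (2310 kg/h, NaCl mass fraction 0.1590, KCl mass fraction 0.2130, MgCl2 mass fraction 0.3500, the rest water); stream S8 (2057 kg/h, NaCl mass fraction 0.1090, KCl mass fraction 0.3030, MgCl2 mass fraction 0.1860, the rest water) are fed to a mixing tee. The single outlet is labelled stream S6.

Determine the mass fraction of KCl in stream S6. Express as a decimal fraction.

Total flow out = 2310 + 2057 = 4367 kg/h.
KCl in = 2310×0.213 + 2057×0.303 = 1115.3 kg/h.
KCl mass fraction in S6 = 1115.3/4367 = 0.2554.

0.2554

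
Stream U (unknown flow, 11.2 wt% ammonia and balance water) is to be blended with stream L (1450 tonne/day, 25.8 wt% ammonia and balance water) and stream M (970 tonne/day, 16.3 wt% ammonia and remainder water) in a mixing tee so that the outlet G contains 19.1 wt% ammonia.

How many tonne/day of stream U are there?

885.9 tonne/day

Let U be the unknown flow. Total out = 2420 + U.
ammonia balance: 532.21 + 0.112·U = 0.191·(2420 + U)
(0.112 − 0.191)·U = 0.191×2420 − 532.21 = -69.99
U = -69.99 / -0.079 = 885.95 tonne/day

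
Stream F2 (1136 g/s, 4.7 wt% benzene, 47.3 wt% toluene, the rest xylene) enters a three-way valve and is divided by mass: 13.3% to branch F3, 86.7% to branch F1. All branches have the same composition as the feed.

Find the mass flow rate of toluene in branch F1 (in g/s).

465.9 g/s

Branch F1 total = 0.867×1136 = 984.91 g/s.
toluene in F1 = 0.473×984.91 = 465.86 g/s.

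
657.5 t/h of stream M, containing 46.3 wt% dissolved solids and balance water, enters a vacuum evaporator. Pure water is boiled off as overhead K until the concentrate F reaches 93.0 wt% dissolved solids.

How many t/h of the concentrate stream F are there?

327.3 t/h

dissolved solids is conserved: 657.5×0.463 = 304.42 t/h all reports to the concentrate.
Concentrate = 304.42/(target fraction) = 327.34 t/h.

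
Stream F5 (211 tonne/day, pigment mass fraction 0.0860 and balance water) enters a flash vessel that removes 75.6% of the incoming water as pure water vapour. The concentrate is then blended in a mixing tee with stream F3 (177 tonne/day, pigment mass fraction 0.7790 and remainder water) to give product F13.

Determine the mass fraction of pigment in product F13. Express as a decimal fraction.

Vapour removed = 0.756×0.914×211 = 145.8 tonne/day; concentrate = 65.202 tonne/day.
pigment reaching the mixer = 18.146 (from concentrate) + 177×0.779 = 156.03 tonne/day.
Product flow = 65.202 + 177 = 242.2 tonne/day; pigment fraction = 0.6442.

0.6442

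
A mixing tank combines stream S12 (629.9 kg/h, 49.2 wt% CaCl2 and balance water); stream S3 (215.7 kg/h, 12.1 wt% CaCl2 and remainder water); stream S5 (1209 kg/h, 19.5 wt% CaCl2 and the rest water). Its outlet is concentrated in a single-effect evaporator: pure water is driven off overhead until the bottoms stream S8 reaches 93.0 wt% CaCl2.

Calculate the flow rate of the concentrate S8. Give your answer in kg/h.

614.8 kg/h

CaCl2 entering = 629.9×0.492 + 215.7×0.121 + 1209×0.195 = 571.77 kg/h.
All CaCl2 reports to S8, so S8 = 571.77/0.930 = 614.8 kg/h.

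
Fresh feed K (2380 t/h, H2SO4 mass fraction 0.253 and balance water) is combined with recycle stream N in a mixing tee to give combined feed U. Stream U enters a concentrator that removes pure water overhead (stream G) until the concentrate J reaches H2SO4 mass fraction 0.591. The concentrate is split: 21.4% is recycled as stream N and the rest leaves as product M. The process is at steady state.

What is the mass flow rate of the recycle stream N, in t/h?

Overall H2SO4 balance (none leaves overhead): H2SO4 in fresh feed = H2SO4 in product, i.e. 2380×0.253 = (1−0.214)·J·0.591.
J = 602.14/(0.591×0.786) = 1296.2 t/h.
Recycle N = 0.214×1296.2 = 277.4 t/h.

277.4 t/h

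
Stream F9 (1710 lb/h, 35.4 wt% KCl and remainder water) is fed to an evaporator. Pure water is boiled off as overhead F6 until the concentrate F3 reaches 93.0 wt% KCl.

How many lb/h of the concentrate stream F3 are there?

650.9 lb/h

KCl is conserved: 1710×0.354 = 605.34 lb/h all reports to the concentrate.
Concentrate = 605.34/(target fraction) = 650.9 lb/h.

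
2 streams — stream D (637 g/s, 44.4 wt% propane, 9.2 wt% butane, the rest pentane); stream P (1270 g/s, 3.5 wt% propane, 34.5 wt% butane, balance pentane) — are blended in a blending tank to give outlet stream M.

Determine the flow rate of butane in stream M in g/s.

butane out = butane in = 637×0.092 + 1270×0.345 = 496.75 g/s.

496.8 g/s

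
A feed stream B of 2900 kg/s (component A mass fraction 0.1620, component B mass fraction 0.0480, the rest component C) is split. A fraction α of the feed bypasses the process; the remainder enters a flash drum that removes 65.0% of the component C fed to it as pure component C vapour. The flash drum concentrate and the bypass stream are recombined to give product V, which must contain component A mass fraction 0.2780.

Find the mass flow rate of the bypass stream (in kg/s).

543.5 kg/s

All 2900×0.162 = 469.8 kg/s of component A reaches V, so V = 469.8/0.278 = 1689.9 kg/s and vapour = 1210.1 kg/s.
The evaporator receives (1−α)·2900 of feed at 0.790 component C and removes 0.650 of that component C:
0.650×0.790×(1−α)×2900 = 1210.1
(1−α) = 1210.1/1489.2 = 0.8126;  α = 0.1874.
Bypass flow = 0.1874×2900 = 543.48 kg/s.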